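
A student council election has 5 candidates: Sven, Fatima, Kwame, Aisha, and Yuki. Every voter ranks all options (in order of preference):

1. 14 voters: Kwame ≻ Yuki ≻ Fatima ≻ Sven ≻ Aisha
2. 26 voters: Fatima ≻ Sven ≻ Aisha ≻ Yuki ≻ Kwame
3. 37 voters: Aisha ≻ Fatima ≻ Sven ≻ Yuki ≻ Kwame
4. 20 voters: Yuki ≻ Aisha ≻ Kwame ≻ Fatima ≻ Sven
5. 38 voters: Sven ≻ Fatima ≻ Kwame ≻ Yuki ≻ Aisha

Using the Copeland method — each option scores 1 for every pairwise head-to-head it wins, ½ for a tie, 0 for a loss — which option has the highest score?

Fatima

Sven: beats Kwame, Aisha, and Yuki; loses to Fatima → score 3.
Fatima: beats Sven, Kwame, Aisha, and Yuki → score 4.
Kwame: loses to Sven, Fatima, Aisha, and Yuki → score 0.
Aisha: beats Kwame; loses to Sven, Fatima, and Yuki → score 1.
Yuki: beats Kwame and Aisha; loses to Sven and Fatima → score 2.
Fatima has the best pairwise record.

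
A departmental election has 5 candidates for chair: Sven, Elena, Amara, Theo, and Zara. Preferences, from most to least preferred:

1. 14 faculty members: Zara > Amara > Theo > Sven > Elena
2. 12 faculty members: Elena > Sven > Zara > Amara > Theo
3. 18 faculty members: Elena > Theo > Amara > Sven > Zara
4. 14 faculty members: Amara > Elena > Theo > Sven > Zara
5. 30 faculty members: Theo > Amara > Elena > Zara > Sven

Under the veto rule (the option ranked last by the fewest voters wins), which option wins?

Amara

Last-place votes: Sven 30, Elena 14, Amara 0, Theo 12, Zara 32.
Amara is ranked last by the fewest voters, so Amara wins.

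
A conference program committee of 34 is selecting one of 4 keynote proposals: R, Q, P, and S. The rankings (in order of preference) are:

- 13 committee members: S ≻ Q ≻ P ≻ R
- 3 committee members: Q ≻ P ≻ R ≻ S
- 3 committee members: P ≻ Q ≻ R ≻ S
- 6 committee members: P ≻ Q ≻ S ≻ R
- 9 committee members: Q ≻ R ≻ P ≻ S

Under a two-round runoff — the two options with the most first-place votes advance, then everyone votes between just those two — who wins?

Q

Round 1 first-place votes: R 0, Q 12, P 9, S 13.
S and Q advance.
Runoff: S is preferred to Q by 13 voters; Q by 21.
Q wins the runoff.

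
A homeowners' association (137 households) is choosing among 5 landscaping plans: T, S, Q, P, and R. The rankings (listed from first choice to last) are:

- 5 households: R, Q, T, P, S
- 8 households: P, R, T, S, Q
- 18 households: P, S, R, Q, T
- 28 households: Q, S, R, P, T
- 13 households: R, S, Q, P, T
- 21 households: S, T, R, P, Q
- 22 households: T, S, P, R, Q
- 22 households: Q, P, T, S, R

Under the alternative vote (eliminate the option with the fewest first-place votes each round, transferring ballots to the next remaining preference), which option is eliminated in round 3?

Round 1: T 22, S 21, Q 50, P 26, R 18. Eliminate R.
Round 2: T 22, S 34, Q 55, P 26. Eliminate T.
Round 3: S 56, Q 55, P 26. Eliminate P.

P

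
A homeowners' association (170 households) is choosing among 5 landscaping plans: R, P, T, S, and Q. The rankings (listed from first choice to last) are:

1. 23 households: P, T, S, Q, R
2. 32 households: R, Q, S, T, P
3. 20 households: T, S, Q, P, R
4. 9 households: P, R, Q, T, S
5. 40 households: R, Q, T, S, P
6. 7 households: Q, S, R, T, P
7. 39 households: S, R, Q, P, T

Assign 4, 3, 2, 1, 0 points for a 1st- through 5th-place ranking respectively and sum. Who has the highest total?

R: 23·0 + 32·4 + 20·0 + 9·3 + 40·4 + 7·2 + 39·3 = 446
P: 23·4 + 32·0 + 20·1 + 9·4 + 40·0 + 7·0 + 39·1 = 187
T: 23·3 + 32·1 + 20·4 + 9·1 + 40·2 + 7·1 + 39·0 = 277
S: 23·2 + 32·2 + 20·3 + 9·0 + 40·1 + 7·3 + 39·4 = 387
Q: 23·1 + 32·3 + 20·2 + 9·2 + 40·3 + 7·4 + 39·2 = 403
R has the highest Borda score (446).

R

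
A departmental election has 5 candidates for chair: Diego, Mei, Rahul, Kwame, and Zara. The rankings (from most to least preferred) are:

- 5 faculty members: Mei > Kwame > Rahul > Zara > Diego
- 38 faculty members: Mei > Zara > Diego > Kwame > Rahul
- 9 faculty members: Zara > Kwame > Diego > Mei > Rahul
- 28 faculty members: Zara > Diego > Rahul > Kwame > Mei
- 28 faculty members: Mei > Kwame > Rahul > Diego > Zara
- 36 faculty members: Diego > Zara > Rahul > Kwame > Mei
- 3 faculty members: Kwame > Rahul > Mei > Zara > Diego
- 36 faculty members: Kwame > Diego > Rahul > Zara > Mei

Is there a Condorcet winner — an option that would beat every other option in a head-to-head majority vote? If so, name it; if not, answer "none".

Diego vs Mei: 109–74 for Diego.
Diego vs Rahul: 147–36 for Diego.
Diego vs Kwame: 102–81 for Diego.
Diego vs Zara: 100–83 for Diego.
Diego beats every other option head-to-head.

Diego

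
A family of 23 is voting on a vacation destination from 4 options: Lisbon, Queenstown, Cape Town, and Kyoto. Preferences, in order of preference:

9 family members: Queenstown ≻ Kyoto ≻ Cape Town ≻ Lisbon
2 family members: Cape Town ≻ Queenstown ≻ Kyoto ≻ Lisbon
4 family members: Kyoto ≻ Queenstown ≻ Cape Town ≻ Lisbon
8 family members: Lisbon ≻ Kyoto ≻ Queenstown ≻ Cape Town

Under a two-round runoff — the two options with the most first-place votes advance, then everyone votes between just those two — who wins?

Queenstown

Round 1 first-place votes: Lisbon 8, Queenstown 9, Cape Town 2, Kyoto 4.
Queenstown and Lisbon advance.
Runoff: Queenstown is preferred to Lisbon by 15 voters; Lisbon by 8.
Queenstown wins the runoff.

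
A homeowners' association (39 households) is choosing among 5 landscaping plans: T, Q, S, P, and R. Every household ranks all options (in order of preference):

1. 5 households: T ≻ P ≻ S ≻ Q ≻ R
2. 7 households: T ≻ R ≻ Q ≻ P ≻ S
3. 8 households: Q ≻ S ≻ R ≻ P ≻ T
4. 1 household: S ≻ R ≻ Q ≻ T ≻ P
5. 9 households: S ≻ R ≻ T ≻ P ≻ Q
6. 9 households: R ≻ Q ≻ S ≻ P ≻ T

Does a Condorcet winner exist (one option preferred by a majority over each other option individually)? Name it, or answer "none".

none

Checking pairwise contests:
S beats T 27–12.
T beats Q 21–18.
Q beats S 24–15.
T beats P 22–17.
S beats R 23–16.
Every option loses at least one head-to-head, so there is no Condorcet winner.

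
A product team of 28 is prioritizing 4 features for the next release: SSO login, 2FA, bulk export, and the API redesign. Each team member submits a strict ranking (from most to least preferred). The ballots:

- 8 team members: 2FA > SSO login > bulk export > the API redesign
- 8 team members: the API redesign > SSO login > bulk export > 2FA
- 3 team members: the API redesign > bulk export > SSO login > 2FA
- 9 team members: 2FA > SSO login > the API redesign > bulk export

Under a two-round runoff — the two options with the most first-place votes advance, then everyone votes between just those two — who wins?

2FA

Round 1 first-place votes: SSO login 0, 2FA 17, bulk export 0, the API redesign 11.
2FA and the API redesign advance.
Runoff: 2FA is preferred to the API redesign by 17 voters; the API redesign by 11.
2FA wins the runoff.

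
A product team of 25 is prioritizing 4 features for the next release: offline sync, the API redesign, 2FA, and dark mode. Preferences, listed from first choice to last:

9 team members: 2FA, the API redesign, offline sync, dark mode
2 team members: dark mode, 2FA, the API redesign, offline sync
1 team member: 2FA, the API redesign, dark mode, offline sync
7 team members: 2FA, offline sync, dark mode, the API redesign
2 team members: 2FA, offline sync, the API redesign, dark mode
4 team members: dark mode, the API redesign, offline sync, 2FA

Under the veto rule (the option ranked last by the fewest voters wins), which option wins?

offline sync

Last-place votes: offline sync 3, the API redesign 7, 2FA 4, dark mode 11.
offline sync is ranked last by the fewest voters, so offline sync wins.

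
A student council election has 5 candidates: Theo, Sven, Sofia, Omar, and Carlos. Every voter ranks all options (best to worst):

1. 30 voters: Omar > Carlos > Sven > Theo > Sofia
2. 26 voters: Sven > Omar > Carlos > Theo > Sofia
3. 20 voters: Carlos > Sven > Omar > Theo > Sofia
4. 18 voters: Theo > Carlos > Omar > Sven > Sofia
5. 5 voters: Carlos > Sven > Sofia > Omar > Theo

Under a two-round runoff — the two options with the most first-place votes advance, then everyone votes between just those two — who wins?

Sven

Round 1 first-place votes: Theo 18, Sven 26, Sofia 0, Omar 30, Carlos 25.
Omar and Sven advance.
Runoff: Omar is preferred to Sven by 48 voters; Sven by 51.
Sven wins the runoff.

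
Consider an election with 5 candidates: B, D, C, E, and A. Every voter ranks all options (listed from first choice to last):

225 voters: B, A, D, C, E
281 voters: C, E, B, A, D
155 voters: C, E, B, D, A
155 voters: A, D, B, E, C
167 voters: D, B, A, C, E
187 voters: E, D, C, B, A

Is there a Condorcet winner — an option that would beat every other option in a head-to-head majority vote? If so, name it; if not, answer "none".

none

Checking pairwise contests:
C beats B 623–547.
B beats D 661–509.
D beats C 734–436.
C beats E 828–342.
B beats A 1015–155.
Every option loses at least one head-to-head, so there is no Condorcet winner.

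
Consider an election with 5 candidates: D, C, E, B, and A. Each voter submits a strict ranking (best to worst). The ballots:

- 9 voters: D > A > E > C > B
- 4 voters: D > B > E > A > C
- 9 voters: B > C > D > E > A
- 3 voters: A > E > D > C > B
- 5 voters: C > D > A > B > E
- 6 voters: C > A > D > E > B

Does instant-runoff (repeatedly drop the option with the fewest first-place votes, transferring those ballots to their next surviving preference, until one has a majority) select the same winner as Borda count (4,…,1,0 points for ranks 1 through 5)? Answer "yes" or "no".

no

Instant-runoff — R1 D 13, C 11, E 0, B 9, A 3 (E out); R2 D 13, C 11, B 9, A 3 (A out); R3 D 16, C 11, B 9 (B out); R4 D 16, C 20 (C winner). Winner: C.
Borda — scores: D 103, C 83, E 50, B 53, A 71. Winner: D.
The two methods disagree.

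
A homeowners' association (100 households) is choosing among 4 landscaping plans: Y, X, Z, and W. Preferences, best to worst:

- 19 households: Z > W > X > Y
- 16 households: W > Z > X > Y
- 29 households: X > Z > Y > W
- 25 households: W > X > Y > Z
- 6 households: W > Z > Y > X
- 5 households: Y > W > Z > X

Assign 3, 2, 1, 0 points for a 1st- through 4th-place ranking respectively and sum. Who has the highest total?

W

Y: 19·0 + 16·0 + 29·1 + 25·1 + 6·1 + 5·3 = 75
X: 19·1 + 16·1 + 29·3 + 25·2 + 6·0 + 5·0 = 172
Z: 19·3 + 16·2 + 29·2 + 25·0 + 6·2 + 5·1 = 164
W: 19·2 + 16·3 + 29·0 + 25·3 + 6·3 + 5·2 = 189
W has the highest Borda score (189).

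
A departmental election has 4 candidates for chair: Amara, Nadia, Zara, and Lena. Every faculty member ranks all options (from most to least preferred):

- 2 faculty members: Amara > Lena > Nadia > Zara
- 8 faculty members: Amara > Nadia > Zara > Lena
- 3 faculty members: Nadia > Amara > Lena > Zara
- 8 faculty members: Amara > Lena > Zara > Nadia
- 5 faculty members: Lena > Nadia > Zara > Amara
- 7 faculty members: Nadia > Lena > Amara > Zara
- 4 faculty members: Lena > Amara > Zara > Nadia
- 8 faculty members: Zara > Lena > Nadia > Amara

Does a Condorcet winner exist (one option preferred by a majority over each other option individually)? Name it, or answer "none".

Lena vs Amara: 24–21 for Lena.
Lena vs Nadia: 27–18 for Lena.
Lena vs Zara: 29–16 for Lena.
Lena beats every other option head-to-head.

Lena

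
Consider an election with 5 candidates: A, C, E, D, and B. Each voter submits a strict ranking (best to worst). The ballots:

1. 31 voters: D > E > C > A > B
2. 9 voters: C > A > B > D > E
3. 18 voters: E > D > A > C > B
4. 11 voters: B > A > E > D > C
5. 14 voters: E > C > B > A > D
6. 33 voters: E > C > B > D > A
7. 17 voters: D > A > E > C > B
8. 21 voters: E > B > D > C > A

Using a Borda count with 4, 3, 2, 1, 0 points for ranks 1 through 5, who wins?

A: 31·1 + 9·3 + 18·2 + 11·3 + 14·1 + 33·0 + 17·3 + 21·0 = 192
C: 31·2 + 9·4 + 18·1 + 11·0 + 14·3 + 33·3 + 17·1 + 21·1 = 295
E: 31·3 + 9·0 + 18·4 + 11·2 + 14·4 + 33·4 + 17·2 + 21·4 = 493
D: 31·4 + 9·1 + 18·3 + 11·1 + 14·0 + 33·1 + 17·4 + 21·2 = 341
B: 31·0 + 9·2 + 18·0 + 11·4 + 14·2 + 33·2 + 17·0 + 21·3 = 219
E has the highest Borda score (493).

E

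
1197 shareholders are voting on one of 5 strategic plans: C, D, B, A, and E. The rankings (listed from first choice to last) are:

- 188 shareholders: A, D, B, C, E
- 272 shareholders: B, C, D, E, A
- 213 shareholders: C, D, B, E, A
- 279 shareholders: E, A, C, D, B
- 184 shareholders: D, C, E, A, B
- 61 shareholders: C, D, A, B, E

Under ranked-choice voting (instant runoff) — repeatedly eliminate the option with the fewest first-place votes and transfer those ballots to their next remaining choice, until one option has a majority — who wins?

C

Round 1: C 274, D 184, B 272, A 188, E 279. Eliminate D.
Round 2: C 458, B 272, A 188, E 279. Eliminate A.
Round 3: C 458, B 460, E 279. Eliminate E.
Round 4: C 737, B 460. C has a majority.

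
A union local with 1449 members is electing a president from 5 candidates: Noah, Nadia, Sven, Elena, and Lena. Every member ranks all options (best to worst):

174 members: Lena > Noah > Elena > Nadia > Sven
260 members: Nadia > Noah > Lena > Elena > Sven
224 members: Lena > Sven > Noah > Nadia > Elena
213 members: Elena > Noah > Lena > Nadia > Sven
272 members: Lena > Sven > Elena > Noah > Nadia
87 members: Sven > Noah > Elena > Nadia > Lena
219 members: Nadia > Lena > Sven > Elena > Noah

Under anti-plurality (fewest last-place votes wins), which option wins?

Lena

Last-place votes: Noah 219, Nadia 272, Sven 647, Elena 224, Lena 87.
Lena is ranked last by the fewest voters, so Lena wins.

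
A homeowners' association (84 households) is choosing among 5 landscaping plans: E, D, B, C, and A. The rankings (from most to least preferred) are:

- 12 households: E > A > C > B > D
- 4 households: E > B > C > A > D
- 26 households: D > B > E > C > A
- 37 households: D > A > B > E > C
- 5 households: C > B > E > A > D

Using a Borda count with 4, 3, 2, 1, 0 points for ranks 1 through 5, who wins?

E: 12·4 + 4·4 + 26·2 + 37·1 + 5·2 = 163
D: 12·0 + 4·0 + 26·4 + 37·4 + 5·0 = 252
B: 12·1 + 4·3 + 26·3 + 37·2 + 5·3 = 191
C: 12·2 + 4·2 + 26·1 + 37·0 + 5·4 = 78
A: 12·3 + 4·1 + 26·0 + 37·3 + 5·1 = 156
D has the highest Borda score (252).

D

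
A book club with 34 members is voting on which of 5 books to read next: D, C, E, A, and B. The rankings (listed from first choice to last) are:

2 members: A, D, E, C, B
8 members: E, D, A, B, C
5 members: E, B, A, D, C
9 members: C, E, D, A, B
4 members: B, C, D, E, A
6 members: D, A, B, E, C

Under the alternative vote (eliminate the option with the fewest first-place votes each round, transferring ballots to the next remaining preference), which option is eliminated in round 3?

D

Round 1: D 6, C 9, E 13, A 2, B 4. Eliminate A.
Round 2: D 8, C 9, E 13, B 4. Eliminate B.
Round 3: D 8, C 13, E 13. Eliminate D.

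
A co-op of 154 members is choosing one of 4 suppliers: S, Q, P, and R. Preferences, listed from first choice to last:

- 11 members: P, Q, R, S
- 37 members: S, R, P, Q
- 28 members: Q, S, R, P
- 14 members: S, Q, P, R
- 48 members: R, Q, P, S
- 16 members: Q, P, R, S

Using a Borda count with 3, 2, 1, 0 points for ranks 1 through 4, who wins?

S: 11·0 + 37·3 + 28·2 + 14·3 + 48·0 + 16·0 = 209
Q: 11·2 + 37·0 + 28·3 + 14·2 + 48·2 + 16·3 = 278
P: 11·3 + 37·1 + 28·0 + 14·1 + 48·1 + 16·2 = 164
R: 11·1 + 37·2 + 28·1 + 14·0 + 48·3 + 16·1 = 273
Q has the highest Borda score (278).

Q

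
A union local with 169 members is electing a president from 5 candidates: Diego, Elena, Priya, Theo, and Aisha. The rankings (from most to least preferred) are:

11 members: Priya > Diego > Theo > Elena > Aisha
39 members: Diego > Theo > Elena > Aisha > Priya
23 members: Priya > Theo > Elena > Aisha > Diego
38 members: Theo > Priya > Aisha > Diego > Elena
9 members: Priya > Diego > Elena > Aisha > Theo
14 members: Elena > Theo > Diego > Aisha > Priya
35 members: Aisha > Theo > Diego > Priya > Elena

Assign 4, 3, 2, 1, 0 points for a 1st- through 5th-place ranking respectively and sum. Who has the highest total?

Theo

Diego: 11·3 + 39·4 + 23·0 + 38·1 + 9·3 + 14·2 + 35·2 = 352
Elena: 11·1 + 39·2 + 23·2 + 38·0 + 9·2 + 14·4 + 35·0 = 209
Priya: 11·4 + 39·0 + 23·4 + 38·3 + 9·4 + 14·0 + 35·1 = 321
Theo: 11·2 + 39·3 + 23·3 + 38·4 + 9·0 + 14·3 + 35·3 = 507
Aisha: 11·0 + 39·1 + 23·1 + 38·2 + 9·1 + 14·1 + 35·4 = 301
Theo has the highest Borda score (507).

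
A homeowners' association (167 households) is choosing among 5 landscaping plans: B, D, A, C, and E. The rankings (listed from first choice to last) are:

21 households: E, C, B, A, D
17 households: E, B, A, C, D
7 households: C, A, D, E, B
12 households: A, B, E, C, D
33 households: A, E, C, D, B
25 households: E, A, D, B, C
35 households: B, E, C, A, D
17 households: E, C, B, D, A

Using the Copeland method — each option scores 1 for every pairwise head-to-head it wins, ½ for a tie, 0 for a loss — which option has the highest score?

B: beats D, A, and C; loses to E → score 3.
D: loses to B, A, C, and E → score 0.
A: beats D and C; loses to B and E → score 2.
C: beats D; loses to B, A, and E → score 1.
E: beats B, D, A, and C → score 4.
E has the best pairwise record.

E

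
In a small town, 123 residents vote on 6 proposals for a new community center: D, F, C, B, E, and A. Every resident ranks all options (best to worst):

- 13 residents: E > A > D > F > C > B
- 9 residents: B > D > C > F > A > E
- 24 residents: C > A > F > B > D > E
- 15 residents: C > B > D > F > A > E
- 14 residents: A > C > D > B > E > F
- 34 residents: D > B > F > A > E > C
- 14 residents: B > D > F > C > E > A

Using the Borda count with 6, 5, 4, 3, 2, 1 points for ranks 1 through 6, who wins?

D: 13·4 + 9·5 + 24·2 + 15·4 + 14·4 + 34·6 + 14·5 = 535
F: 13·3 + 9·3 + 24·4 + 15·3 + 14·1 + 34·4 + 14·4 = 413
C: 13·2 + 9·4 + 24·6 + 15·6 + 14·5 + 34·1 + 14·3 = 442
B: 13·1 + 9·6 + 24·3 + 15·5 + 14·3 + 34·5 + 14·6 = 510
E: 13·6 + 9·1 + 24·1 + 15·1 + 14·2 + 34·2 + 14·2 = 250
A: 13·5 + 9·2 + 24·5 + 15·2 + 14·6 + 34·3 + 14·1 = 433
D has the highest Borda score (535).

D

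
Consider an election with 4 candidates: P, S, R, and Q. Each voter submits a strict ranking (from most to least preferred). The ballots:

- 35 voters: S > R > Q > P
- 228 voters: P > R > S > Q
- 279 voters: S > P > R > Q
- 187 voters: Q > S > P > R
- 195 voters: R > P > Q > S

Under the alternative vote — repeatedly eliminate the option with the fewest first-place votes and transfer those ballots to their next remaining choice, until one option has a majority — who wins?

Round 1: P 228, S 314, R 195, Q 187. Eliminate Q.
Round 2: P 228, S 501, R 195. S has a majority.

S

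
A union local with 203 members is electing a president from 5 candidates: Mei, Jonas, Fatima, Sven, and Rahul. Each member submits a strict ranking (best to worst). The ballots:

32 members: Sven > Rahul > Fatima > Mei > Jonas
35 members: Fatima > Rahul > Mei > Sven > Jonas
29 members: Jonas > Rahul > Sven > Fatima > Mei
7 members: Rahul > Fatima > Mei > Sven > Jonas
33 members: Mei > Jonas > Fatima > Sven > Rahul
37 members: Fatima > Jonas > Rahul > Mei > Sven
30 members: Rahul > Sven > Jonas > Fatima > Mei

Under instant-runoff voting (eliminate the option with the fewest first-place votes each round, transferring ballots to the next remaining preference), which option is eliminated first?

Jonas

Round 1: Mei 33, Jonas 29, Fatima 72, Sven 32, Rahul 37. Eliminate Jonas.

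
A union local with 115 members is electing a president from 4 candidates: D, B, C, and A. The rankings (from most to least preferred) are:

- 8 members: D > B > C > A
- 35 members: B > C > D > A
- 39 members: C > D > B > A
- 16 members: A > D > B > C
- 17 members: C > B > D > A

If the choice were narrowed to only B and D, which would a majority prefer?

Voters preferring B to D: 52; preferring D to B: 63.
D wins the head-to-head.

D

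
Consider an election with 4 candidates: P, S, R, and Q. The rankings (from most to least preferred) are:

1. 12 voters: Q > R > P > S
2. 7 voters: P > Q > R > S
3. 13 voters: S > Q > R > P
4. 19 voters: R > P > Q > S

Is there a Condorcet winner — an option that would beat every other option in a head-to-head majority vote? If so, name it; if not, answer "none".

none

Checking pairwise contests:
R beats P 44–7.
P beats S 38–13.
Q beats R 32–19.
P beats Q 26–25.
Every option loses at least one head-to-head, so there is no Condorcet winner.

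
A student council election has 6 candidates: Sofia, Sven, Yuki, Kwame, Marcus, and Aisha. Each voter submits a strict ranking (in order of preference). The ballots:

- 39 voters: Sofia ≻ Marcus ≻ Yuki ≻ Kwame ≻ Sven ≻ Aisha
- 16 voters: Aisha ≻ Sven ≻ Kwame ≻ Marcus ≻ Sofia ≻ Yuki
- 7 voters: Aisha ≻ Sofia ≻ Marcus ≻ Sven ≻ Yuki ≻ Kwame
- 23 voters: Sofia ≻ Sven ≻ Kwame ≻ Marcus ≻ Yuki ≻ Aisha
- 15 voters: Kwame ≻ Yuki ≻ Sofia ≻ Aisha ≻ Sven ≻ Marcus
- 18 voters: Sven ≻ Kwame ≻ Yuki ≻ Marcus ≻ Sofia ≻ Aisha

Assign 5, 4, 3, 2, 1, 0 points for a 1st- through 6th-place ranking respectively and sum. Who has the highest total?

Sofia

Sofia: 39·5 + 16·1 + 7·4 + 23·5 + 15·3 + 18·1 = 417
Sven: 39·1 + 16·4 + 7·2 + 23·4 + 15·1 + 18·5 = 314
Yuki: 39·3 + 16·0 + 7·1 + 23·1 + 15·4 + 18·3 = 261
Kwame: 39·2 + 16·3 + 7·0 + 23·3 + 15·5 + 18·4 = 342
Marcus: 39·4 + 16·2 + 7·3 + 23·2 + 15·0 + 18·2 = 291
Aisha: 39·0 + 16·5 + 7·5 + 23·0 + 15·2 + 18·0 = 145
Sofia has the highest Borda score (417).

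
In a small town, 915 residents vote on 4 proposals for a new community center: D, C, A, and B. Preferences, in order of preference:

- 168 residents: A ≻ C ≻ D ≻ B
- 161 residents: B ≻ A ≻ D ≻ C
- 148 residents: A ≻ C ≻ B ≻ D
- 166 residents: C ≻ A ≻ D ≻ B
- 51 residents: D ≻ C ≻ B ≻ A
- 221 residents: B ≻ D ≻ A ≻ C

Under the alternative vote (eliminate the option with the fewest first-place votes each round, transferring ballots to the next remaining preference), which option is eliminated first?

Round 1: D 51, C 166, A 316, B 382. Eliminate D.

D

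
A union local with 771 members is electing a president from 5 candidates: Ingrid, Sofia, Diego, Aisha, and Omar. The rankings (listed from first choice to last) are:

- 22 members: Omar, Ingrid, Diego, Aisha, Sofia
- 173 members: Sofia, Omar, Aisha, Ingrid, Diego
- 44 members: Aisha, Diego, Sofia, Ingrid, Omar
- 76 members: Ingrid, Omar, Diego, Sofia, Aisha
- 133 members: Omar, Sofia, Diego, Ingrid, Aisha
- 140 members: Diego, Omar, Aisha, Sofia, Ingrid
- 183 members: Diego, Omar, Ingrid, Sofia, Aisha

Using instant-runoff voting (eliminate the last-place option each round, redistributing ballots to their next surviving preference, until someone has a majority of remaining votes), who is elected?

Round 1: Ingrid 76, Sofia 173, Diego 323, Aisha 44, Omar 155. Eliminate Aisha.
Round 2: Ingrid 76, Sofia 173, Diego 367, Omar 155. Eliminate Ingrid.
Round 3: Sofia 173, Diego 367, Omar 231. Eliminate Sofia.
Round 4: Diego 367, Omar 404. Omar has a majority.

Omar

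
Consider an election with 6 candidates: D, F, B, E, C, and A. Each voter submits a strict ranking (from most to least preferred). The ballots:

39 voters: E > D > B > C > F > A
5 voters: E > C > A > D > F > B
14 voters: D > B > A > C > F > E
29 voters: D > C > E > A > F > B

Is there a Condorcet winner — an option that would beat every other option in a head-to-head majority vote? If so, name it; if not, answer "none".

E

E vs D: 44–43 for E.
E vs F: 73–14 for E.
E vs B: 73–14 for E.
E vs C: 44–43 for E.
E vs A: 73–14 for E.
E beats every other option head-to-head.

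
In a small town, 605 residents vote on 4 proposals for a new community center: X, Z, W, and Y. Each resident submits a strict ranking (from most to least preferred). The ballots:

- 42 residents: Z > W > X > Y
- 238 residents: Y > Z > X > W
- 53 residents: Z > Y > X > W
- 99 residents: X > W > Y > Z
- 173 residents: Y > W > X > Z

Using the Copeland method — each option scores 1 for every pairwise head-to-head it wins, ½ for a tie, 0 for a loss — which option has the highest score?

X: beats W; loses to Z and Y → score 1.
Z: beats X and W; loses to Y → score 2.
W: loses to X, Z, and Y → score 0.
Y: beats X, Z, and W → score 3.
Y has the best pairwise record.

Y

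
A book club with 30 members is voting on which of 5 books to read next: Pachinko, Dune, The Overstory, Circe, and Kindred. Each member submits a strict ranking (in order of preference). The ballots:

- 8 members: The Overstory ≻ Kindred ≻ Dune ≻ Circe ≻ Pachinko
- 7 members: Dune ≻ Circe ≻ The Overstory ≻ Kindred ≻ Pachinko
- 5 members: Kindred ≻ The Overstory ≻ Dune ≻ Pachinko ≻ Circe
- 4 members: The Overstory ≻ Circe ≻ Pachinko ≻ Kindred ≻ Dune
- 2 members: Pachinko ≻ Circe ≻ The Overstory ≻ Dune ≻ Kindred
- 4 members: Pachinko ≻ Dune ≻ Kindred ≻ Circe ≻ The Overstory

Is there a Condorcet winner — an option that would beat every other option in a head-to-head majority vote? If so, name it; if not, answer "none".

The Overstory vs Pachinko: 24–6 for The Overstory.
The Overstory vs Dune: 19–11 for The Overstory.
The Overstory vs Circe: 17–13 for The Overstory.
The Overstory vs Kindred: 21–9 for The Overstory.
The Overstory beats every other option head-to-head.

The Overstory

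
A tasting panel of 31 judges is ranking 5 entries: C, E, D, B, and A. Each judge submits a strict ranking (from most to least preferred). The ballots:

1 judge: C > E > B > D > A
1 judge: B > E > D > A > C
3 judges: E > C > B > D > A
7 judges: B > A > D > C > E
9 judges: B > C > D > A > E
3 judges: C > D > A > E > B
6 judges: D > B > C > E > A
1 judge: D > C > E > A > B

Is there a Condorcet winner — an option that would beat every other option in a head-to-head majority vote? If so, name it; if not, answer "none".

B vs C: 23–8 for B.
B vs E: 23–8 for B.
B vs D: 21–10 for B.
B vs A: 27–4 for B.
B beats every other option head-to-head.

B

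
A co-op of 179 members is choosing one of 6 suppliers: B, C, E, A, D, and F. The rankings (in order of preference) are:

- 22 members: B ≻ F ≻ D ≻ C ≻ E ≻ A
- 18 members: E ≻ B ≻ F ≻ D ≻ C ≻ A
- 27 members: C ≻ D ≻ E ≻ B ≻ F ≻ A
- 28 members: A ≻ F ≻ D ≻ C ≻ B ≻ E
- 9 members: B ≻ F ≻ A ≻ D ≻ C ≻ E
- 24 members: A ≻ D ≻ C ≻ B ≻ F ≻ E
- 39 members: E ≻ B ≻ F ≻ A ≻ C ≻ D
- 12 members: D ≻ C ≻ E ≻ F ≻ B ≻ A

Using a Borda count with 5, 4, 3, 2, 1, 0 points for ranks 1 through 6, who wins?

B

B: 22·5 + 18·4 + 27·2 + 28·1 + 9·5 + 24·2 + 39·4 + 12·1 = 525
C: 22·2 + 18·1 + 27·5 + 28·2 + 9·1 + 24·3 + 39·1 + 12·4 = 421
E: 22·1 + 18·5 + 27·3 + 28·0 + 9·0 + 24·0 + 39·5 + 12·3 = 424
A: 22·0 + 18·0 + 27·0 + 28·5 + 9·3 + 24·5 + 39·2 + 12·0 = 365
D: 22·3 + 18·2 + 27·4 + 28·3 + 9·2 + 24·4 + 39·0 + 12·5 = 468
F: 22·4 + 18·3 + 27·1 + 28·4 + 9·4 + 24·1 + 39·3 + 12·2 = 482
B has the highest Borda score (525).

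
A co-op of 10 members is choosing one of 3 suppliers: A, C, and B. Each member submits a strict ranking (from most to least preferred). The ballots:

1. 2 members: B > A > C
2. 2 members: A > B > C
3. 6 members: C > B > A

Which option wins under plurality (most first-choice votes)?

First-place votes: A 2, C 6, B 2.
C has the most first-place votes.

C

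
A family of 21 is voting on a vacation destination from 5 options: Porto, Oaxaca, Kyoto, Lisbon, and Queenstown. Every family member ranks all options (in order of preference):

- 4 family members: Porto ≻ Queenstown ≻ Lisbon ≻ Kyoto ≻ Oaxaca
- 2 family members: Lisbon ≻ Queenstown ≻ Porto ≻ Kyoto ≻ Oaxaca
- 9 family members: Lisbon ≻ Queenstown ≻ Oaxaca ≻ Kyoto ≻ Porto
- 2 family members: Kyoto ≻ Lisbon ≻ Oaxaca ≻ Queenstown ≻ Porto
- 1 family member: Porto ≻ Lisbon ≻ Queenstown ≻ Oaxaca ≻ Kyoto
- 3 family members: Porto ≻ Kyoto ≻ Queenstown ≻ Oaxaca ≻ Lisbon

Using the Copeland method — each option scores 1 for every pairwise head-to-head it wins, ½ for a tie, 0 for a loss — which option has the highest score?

Porto: loses to Oaxaca, Kyoto, Lisbon, and Queenstown → score 0.
Oaxaca: beats Porto; loses to Kyoto, Lisbon, and Queenstown → score 1.
Kyoto: beats Porto and Oaxaca; loses to Lisbon and Queenstown → score 2.
Lisbon: beats Porto, Oaxaca, Kyoto, and Queenstown → score 4.
Queenstown: beats Porto, Oaxaca, and Kyoto; loses to Lisbon → score 3.
Lisbon has the best pairwise record.

Lisbon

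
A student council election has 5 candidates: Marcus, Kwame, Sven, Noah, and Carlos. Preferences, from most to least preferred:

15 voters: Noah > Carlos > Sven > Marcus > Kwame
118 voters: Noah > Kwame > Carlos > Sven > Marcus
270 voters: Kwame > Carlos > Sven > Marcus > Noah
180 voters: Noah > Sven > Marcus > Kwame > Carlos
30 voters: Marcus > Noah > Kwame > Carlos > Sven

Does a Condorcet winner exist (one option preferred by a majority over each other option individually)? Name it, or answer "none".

Noah

Noah vs Marcus: 313–300 for Noah.
Noah vs Kwame: 343–270 for Noah.
Noah vs Sven: 343–270 for Noah.
Noah vs Carlos: 343–270 for Noah.
Noah beats every other option head-to-head.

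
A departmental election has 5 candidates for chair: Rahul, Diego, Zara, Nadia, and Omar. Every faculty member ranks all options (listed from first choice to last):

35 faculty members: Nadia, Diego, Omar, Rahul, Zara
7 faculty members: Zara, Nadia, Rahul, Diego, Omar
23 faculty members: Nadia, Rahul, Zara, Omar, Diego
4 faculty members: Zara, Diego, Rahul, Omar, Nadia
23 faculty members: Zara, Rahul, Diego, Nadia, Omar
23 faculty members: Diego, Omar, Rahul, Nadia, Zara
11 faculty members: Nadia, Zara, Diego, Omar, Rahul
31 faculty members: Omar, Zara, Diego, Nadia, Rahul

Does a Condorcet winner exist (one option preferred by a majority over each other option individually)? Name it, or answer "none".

Checking pairwise contests:
Diego beats Rahul 104–53.
Zara beats Diego 99–58.
Rahul beats Zara 81–76.
Diego beats Nadia 81–76.
Diego beats Omar 103–54.
Every option loses at least one head-to-head, so there is no Condorcet winner.

none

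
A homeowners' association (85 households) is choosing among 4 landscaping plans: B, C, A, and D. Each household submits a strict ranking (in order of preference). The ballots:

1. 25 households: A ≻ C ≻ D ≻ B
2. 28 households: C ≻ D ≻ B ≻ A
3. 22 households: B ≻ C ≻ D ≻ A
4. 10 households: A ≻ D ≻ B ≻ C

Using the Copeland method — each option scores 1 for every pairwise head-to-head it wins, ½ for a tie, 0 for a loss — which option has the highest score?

B: beats A; loses to C and D → score 1.
C: beats B, A, and D → score 3.
A: loses to B, C, and D → score 0.
D: beats B and A; loses to C → score 2.
C has the best pairwise record.

C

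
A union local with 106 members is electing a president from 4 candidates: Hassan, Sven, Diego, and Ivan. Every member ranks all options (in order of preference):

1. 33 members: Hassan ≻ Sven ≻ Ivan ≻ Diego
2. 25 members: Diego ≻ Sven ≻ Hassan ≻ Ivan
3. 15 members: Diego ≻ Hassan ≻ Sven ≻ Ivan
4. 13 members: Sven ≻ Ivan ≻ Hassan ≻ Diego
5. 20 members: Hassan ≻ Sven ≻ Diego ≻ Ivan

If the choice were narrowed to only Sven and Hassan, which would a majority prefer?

Hassan

Voters preferring Sven to Hassan: 38; preferring Hassan to Sven: 68.
Hassan wins the head-to-head.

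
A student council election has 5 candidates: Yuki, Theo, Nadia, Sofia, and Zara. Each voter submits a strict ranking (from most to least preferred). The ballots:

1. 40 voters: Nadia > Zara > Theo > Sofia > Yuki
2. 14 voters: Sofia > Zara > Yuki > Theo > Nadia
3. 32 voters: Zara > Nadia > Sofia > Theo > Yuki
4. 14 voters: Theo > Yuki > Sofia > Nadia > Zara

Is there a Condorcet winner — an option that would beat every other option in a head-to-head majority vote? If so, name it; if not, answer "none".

Nadia vs Yuki: 72–28 for Nadia.
Nadia vs Theo: 72–28 for Nadia.
Nadia vs Sofia: 72–28 for Nadia.
Nadia vs Zara: 54–46 for Nadia.
Nadia beats every other option head-to-head.

Nadia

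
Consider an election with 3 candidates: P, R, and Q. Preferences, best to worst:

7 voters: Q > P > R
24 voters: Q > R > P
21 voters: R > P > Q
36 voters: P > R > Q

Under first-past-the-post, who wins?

First-place votes: P 36, R 21, Q 31.
P has the most first-place votes.

P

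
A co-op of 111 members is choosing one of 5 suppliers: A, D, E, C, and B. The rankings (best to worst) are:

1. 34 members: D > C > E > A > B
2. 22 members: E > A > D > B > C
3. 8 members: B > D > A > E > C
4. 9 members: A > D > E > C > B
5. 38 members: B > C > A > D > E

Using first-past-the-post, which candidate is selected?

B

First-place votes: A 9, D 34, E 22, C 0, B 46.
B has the most first-place votes.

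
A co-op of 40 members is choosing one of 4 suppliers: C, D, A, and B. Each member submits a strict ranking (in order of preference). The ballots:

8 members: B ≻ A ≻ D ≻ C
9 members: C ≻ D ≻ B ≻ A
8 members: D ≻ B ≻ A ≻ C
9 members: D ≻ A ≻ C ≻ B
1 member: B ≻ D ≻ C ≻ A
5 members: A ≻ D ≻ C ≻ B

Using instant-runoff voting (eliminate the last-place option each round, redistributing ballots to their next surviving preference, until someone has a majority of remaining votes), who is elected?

D

Round 1: C 9, D 17, A 5, B 9. Eliminate A.
Round 2: C 9, D 22, B 9. D has a majority.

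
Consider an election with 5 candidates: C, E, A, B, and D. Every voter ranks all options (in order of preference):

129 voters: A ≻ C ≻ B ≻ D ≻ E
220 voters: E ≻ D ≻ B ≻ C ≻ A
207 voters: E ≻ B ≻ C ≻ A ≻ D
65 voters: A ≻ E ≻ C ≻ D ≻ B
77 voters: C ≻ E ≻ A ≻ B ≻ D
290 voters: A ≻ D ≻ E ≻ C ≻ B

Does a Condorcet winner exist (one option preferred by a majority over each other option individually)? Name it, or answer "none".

E vs C: 782–206 for E.
E vs A: 504–484 for E.
E vs B: 859–129 for E.
E vs D: 569–419 for E.
E beats every other option head-to-head.

E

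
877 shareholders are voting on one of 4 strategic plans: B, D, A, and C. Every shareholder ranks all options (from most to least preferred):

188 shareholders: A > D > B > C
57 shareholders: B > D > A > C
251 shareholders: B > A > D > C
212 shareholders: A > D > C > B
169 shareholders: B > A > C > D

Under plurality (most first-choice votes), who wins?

First-place votes: B 477, D 0, A 400, C 0.
B has the most first-place votes.

B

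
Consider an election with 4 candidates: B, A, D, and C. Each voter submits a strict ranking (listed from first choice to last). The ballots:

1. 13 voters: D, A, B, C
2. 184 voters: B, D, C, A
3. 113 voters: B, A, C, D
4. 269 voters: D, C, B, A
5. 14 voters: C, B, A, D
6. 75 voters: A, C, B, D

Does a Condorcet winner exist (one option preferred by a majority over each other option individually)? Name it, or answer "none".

Checking pairwise contests:
C beats B 358–310.
B beats A 580–88.
B beats D 386–282.
D beats C 466–202.
Every option loses at least one head-to-head, so there is no Condorcet winner.

none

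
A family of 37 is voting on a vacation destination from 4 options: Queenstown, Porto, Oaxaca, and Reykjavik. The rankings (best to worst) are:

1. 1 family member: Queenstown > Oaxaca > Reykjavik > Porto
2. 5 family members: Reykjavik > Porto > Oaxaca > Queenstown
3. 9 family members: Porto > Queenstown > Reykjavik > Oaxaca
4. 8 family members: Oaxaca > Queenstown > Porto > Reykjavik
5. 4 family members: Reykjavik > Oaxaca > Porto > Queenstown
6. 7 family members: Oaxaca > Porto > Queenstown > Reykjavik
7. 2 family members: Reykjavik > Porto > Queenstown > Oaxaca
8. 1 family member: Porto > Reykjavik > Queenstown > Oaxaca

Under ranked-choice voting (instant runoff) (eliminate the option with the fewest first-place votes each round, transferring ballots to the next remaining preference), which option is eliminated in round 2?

Porto

Round 1: Queenstown 1, Porto 10, Oaxaca 15, Reykjavik 11. Eliminate Queenstown.
Round 2: Porto 10, Oaxaca 16, Reykjavik 11. Eliminate Porto.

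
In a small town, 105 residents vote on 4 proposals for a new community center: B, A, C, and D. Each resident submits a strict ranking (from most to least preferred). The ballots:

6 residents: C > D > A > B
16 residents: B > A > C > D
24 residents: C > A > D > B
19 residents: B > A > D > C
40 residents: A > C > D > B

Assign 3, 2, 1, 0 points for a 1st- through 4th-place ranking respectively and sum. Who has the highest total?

A

B: 6·0 + 16·3 + 24·0 + 19·3 + 40·0 = 105
A: 6·1 + 16·2 + 24·2 + 19·2 + 40·3 = 244
C: 6·3 + 16·1 + 24·3 + 19·0 + 40·2 = 186
D: 6·2 + 16·0 + 24·1 + 19·1 + 40·1 = 95
A has the highest Borda score (244).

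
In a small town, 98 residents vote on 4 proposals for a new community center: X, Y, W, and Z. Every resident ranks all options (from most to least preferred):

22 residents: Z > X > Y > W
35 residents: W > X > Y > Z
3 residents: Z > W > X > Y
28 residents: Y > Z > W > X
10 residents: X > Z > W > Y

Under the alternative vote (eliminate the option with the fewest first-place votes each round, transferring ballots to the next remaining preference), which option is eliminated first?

Round 1: X 10, Y 28, W 35, Z 25. Eliminate X.

X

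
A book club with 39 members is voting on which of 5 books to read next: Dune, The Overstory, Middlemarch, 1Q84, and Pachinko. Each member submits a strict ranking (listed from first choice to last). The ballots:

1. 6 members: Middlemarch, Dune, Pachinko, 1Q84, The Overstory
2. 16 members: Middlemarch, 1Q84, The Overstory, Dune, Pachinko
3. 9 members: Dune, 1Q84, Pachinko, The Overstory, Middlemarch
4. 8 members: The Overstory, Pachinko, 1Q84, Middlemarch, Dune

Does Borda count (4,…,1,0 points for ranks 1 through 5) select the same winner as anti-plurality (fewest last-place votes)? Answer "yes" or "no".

yes

Borda — scores: Dune 70, The Overstory 73, Middlemarch 96, 1Q84 97, Pachinko 54. Winner: 1Q84.
Anti-plurality — last-place votes: Dune 8, The Overstory 6, Middlemarch 9, 1Q84 0, Pachinko 16. Winner: 1Q84.
The two methods agree.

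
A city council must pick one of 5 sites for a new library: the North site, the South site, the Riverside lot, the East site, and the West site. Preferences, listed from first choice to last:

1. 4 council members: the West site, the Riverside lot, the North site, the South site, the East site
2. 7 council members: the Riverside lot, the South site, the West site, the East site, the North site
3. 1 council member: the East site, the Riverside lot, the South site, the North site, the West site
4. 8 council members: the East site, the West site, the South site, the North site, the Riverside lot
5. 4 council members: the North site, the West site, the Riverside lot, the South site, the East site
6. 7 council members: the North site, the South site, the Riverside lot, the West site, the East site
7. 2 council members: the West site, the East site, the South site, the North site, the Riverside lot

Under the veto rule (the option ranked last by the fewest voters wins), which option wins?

the South site

Last-place votes: the North site 7, the South site 0, the Riverside lot 10, the East site 15, the West site 1.
the South site is ranked last by the fewest voters, so the South site wins.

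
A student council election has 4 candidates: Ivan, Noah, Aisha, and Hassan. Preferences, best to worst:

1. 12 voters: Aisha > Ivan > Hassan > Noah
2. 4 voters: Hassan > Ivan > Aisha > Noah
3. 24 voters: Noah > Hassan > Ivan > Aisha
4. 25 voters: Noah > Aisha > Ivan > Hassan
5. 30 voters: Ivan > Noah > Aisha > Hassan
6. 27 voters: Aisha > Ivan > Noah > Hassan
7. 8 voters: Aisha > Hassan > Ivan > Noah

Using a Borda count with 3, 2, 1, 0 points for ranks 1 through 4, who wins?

Ivan: 12·2 + 4·2 + 24·1 + 25·1 + 30·3 + 27·2 + 8·1 = 233
Noah: 12·0 + 4·0 + 24·3 + 25·3 + 30·2 + 27·1 + 8·0 = 234
Aisha: 12·3 + 4·1 + 24·0 + 25·2 + 30·1 + 27·3 + 8·3 = 225
Hassan: 12·1 + 4·3 + 24·2 + 25·0 + 30·0 + 27·0 + 8·2 = 88
Noah has the highest Borda score (234).

Noah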